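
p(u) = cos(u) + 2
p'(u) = -sin(u)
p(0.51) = 2.87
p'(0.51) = -0.49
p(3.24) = 1.00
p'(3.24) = 0.10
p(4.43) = 1.72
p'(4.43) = 0.96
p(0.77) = 2.72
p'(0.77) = -0.70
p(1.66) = 1.91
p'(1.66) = -1.00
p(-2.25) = 1.37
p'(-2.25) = 0.78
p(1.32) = 2.25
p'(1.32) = -0.97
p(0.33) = 2.95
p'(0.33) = -0.32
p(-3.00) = 1.01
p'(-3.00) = 0.14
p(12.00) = 2.84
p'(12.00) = 0.54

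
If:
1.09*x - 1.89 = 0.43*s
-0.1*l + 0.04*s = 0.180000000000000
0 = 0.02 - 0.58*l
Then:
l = 0.03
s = 4.59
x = 3.54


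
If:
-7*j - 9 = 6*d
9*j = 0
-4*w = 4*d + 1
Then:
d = -3/2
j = 0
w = 5/4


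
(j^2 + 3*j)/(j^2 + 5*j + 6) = j/(j + 2)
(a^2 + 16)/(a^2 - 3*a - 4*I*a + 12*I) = (a + 4*I)/(a - 3)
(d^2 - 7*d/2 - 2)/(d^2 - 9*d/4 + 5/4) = 2*(2*d^2 - 7*d - 4)/(4*d^2 - 9*d + 5)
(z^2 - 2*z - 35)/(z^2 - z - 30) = (z - 7)/(z - 6)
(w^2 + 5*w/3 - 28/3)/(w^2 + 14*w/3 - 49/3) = (w + 4)/(w + 7)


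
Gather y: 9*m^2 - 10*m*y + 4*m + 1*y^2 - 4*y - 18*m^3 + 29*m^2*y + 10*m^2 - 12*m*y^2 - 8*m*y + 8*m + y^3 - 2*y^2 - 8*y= -18*m^3 + 19*m^2 + 12*m + y^3 + y^2*(-12*m - 1) + y*(29*m^2 - 18*m - 12)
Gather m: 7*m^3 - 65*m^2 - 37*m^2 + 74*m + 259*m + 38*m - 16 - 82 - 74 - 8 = 7*m^3 - 102*m^2 + 371*m - 180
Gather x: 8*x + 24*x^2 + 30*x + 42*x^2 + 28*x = 66*x^2 + 66*x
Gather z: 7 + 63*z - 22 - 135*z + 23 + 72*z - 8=0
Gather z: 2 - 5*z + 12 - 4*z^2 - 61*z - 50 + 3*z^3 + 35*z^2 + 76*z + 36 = 3*z^3 + 31*z^2 + 10*z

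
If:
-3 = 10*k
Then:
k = -3/10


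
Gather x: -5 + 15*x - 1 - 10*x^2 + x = -10*x^2 + 16*x - 6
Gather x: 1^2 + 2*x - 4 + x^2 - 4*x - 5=x^2 - 2*x - 8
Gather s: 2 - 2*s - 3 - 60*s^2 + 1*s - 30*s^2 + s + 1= -90*s^2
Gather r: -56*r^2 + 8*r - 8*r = -56*r^2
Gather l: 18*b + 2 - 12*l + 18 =18*b - 12*l + 20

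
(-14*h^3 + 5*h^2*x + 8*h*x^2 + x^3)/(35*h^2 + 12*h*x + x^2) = (-2*h^2 + h*x + x^2)/(5*h + x)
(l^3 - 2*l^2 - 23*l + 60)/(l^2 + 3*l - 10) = (l^2 - 7*l + 12)/(l - 2)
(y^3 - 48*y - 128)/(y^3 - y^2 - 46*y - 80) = (y^2 + 8*y + 16)/(y^2 + 7*y + 10)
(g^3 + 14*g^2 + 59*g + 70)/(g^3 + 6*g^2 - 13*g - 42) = (g + 5)/(g - 3)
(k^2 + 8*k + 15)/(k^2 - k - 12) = (k + 5)/(k - 4)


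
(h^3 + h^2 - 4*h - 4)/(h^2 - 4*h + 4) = (h^2 + 3*h + 2)/(h - 2)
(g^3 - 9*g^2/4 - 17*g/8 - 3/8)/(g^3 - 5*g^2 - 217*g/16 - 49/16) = 2*(2*g^2 - 5*g - 3)/(4*g^2 - 21*g - 49)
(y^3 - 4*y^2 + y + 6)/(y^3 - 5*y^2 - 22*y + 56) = (y^2 - 2*y - 3)/(y^2 - 3*y - 28)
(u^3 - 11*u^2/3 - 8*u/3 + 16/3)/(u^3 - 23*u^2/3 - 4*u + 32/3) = (u - 4)/(u - 8)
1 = 1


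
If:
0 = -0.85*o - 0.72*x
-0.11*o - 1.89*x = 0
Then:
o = 0.00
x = 0.00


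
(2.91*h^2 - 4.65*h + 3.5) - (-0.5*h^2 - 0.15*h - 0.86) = 3.41*h^2 - 4.5*h + 4.36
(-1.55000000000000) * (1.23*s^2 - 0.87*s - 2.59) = -1.9065*s^2 + 1.3485*s + 4.0145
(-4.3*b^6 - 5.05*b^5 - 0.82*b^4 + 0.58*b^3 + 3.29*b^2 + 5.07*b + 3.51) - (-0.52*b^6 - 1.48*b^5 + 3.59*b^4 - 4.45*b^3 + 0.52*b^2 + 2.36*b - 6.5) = -3.78*b^6 - 3.57*b^5 - 4.41*b^4 + 5.03*b^3 + 2.77*b^2 + 2.71*b + 10.01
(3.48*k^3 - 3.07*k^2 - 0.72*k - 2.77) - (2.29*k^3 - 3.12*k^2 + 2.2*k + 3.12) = 1.19*k^3 + 0.0500000000000003*k^2 - 2.92*k - 5.89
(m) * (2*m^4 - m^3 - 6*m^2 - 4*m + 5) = 2*m^5 - m^4 - 6*m^3 - 4*m^2 + 5*m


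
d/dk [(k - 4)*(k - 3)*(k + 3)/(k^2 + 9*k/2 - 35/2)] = 2*(2*k^4 + 18*k^3 - 123*k^2 + 136*k - 9)/(4*k^4 + 36*k^3 - 59*k^2 - 630*k + 1225)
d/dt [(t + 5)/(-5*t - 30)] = -1/(5*(t + 6)^2)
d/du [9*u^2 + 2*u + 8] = 18*u + 2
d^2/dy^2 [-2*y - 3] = 0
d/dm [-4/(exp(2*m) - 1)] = 2/sinh(m)^2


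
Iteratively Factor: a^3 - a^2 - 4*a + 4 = (a + 2)*(a^2 - 3*a + 2) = (a - 1)*(a + 2)*(a - 2)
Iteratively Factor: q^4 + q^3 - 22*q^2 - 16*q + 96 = (q - 2)*(q^3 + 3*q^2 - 16*q - 48) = (q - 4)*(q - 2)*(q^2 + 7*q + 12) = (q - 4)*(q - 2)*(q + 3)*(q + 4)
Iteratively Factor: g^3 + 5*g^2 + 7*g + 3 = (g + 1)*(g^2 + 4*g + 3) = (g + 1)*(g + 3)*(g + 1)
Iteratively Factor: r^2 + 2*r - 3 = (r - 1)*(r + 3)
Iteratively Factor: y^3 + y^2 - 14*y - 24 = (y - 4)*(y^2 + 5*y + 6) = (y - 4)*(y + 3)*(y + 2)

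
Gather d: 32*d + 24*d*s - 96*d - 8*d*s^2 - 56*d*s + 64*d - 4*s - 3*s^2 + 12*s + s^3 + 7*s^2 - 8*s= d*(-8*s^2 - 32*s) + s^3 + 4*s^2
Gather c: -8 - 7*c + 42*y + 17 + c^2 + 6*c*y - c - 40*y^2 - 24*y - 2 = c^2 + c*(6*y - 8) - 40*y^2 + 18*y + 7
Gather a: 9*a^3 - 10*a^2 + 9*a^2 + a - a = 9*a^3 - a^2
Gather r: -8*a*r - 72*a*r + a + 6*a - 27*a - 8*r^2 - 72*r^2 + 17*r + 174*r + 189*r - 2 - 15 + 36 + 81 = -20*a - 80*r^2 + r*(380 - 80*a) + 100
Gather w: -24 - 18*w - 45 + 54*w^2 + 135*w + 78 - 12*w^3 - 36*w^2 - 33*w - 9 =-12*w^3 + 18*w^2 + 84*w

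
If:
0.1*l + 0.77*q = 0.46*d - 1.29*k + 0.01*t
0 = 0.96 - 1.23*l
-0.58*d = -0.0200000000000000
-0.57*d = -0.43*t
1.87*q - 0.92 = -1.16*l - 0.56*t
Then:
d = 0.03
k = -0.04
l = 0.78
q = -0.01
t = 0.05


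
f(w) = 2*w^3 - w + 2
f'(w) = 6*w^2 - 1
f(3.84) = 111.41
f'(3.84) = 87.47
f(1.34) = 5.47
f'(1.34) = 9.77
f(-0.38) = 2.27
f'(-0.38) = -0.13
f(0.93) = 2.68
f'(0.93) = 4.19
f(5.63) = 353.28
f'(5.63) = 189.18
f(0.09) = 1.91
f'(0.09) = -0.95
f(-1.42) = -2.31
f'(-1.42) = 11.10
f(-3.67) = -93.19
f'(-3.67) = 79.81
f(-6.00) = -424.00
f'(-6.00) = 215.00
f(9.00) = 1451.00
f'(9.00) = 485.00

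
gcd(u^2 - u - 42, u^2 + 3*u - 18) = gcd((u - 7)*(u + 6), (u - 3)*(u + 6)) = u + 6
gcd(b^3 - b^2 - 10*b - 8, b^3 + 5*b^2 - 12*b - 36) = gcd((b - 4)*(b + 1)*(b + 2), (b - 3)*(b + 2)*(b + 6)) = b + 2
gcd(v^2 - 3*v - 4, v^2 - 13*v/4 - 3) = v - 4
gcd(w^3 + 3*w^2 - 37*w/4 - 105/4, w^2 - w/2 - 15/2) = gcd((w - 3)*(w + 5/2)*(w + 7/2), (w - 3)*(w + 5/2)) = w^2 - w/2 - 15/2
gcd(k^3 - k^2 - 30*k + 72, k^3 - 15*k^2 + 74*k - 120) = k - 4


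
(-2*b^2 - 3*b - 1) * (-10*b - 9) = 20*b^3 + 48*b^2 + 37*b + 9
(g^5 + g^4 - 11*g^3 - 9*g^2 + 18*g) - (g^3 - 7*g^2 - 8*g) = g^5 + g^4 - 12*g^3 - 2*g^2 + 26*g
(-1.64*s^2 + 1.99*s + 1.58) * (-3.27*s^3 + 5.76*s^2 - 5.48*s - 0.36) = 5.3628*s^5 - 15.9537*s^4 + 15.283*s^3 - 1.214*s^2 - 9.3748*s - 0.5688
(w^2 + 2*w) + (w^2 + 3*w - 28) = 2*w^2 + 5*w - 28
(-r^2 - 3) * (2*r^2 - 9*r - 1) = -2*r^4 + 9*r^3 - 5*r^2 + 27*r + 3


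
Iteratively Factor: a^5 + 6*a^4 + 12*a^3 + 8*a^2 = (a + 2)*(a^4 + 4*a^3 + 4*a^2) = a*(a + 2)*(a^3 + 4*a^2 + 4*a) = a*(a + 2)^2*(a^2 + 2*a) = a^2*(a + 2)^2*(a + 2)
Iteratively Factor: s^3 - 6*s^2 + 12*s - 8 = (s - 2)*(s^2 - 4*s + 4) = (s - 2)^2*(s - 2)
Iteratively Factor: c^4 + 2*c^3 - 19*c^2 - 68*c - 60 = (c + 3)*(c^3 - c^2 - 16*c - 20) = (c - 5)*(c + 3)*(c^2 + 4*c + 4) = (c - 5)*(c + 2)*(c + 3)*(c + 2)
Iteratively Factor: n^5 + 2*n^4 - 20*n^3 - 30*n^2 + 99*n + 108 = (n + 4)*(n^4 - 2*n^3 - 12*n^2 + 18*n + 27) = (n + 1)*(n + 4)*(n^3 - 3*n^2 - 9*n + 27) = (n + 1)*(n + 3)*(n + 4)*(n^2 - 6*n + 9) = (n - 3)*(n + 1)*(n + 3)*(n + 4)*(n - 3)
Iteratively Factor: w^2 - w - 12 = (w + 3)*(w - 4)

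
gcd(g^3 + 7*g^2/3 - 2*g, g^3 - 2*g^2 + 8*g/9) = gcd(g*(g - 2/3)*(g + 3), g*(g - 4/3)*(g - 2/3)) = g^2 - 2*g/3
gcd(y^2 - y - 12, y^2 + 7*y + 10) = 1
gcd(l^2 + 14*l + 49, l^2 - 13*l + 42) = 1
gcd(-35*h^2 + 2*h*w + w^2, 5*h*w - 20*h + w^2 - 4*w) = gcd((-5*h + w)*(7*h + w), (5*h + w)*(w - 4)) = 1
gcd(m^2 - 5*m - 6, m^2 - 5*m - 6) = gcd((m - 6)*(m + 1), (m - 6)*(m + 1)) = m^2 - 5*m - 6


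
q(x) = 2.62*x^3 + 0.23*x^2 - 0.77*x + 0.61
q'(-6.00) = 279.43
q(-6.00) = -552.41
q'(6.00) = 284.95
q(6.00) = 570.19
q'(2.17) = 37.24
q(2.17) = 26.79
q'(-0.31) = -0.16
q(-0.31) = 0.79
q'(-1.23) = 10.56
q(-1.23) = -2.97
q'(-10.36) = 838.08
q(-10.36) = -2880.00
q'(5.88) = 273.69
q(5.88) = 536.67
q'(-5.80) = 260.97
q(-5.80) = -498.38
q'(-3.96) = 120.67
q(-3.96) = -155.43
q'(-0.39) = 0.25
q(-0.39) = 0.79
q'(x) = 7.86*x^2 + 0.46*x - 0.77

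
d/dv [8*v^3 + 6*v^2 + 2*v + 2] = 24*v^2 + 12*v + 2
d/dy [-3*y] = -3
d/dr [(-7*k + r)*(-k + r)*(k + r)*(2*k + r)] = 5*k^3 - 30*k^2*r - 15*k*r^2 + 4*r^3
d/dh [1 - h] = -1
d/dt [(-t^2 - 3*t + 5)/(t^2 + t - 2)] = (2*t^2 - 6*t + 1)/(t^4 + 2*t^3 - 3*t^2 - 4*t + 4)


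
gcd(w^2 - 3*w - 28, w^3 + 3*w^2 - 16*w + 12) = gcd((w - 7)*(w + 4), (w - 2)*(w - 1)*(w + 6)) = 1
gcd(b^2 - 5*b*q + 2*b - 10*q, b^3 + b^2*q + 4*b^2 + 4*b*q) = 1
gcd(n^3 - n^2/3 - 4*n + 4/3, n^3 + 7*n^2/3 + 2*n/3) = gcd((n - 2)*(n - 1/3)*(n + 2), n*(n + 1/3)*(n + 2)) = n + 2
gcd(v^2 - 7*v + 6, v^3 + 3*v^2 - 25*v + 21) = v - 1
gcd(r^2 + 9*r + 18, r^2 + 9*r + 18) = r^2 + 9*r + 18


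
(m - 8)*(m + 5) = m^2 - 3*m - 40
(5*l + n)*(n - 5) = 5*l*n - 25*l + n^2 - 5*n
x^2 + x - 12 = (x - 3)*(x + 4)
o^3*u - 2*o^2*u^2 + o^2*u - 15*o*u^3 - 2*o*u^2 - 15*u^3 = (o - 5*u)*(o + 3*u)*(o*u + u)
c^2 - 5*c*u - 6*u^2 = (c - 6*u)*(c + u)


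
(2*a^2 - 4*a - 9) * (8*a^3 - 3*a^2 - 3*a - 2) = 16*a^5 - 38*a^4 - 66*a^3 + 35*a^2 + 35*a + 18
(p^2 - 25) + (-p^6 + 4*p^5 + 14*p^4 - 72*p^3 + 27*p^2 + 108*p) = -p^6 + 4*p^5 + 14*p^4 - 72*p^3 + 28*p^2 + 108*p - 25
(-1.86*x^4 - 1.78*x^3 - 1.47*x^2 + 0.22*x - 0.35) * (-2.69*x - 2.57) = 5.0034*x^5 + 9.5684*x^4 + 8.5289*x^3 + 3.1861*x^2 + 0.3761*x + 0.8995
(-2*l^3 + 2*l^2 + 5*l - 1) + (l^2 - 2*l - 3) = -2*l^3 + 3*l^2 + 3*l - 4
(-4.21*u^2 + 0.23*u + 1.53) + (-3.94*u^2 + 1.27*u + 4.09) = -8.15*u^2 + 1.5*u + 5.62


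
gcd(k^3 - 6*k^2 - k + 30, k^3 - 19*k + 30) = k - 3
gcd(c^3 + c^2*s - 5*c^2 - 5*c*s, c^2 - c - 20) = c - 5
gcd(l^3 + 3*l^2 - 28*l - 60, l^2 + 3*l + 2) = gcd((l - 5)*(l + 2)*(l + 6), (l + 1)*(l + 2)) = l + 2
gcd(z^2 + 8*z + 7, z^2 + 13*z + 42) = z + 7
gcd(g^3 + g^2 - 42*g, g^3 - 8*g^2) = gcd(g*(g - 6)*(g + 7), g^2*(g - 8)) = g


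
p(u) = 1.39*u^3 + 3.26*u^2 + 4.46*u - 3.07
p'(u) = 4.17*u^2 + 6.52*u + 4.46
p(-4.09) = -61.88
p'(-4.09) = 47.55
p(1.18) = 9.02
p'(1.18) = 17.96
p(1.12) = 7.97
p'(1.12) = 16.99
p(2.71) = 60.62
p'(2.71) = 52.75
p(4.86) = 255.17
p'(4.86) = 134.64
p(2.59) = 54.50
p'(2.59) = 49.32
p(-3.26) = -31.12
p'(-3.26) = 27.52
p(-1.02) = -5.70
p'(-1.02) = 2.15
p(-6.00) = -212.71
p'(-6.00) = 115.46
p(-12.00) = -1989.07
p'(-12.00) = 526.70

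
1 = 1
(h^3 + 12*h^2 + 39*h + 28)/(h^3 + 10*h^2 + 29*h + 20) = (h + 7)/(h + 5)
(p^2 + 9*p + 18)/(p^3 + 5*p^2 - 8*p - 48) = (p^2 + 9*p + 18)/(p^3 + 5*p^2 - 8*p - 48)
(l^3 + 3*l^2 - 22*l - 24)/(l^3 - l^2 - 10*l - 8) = (l + 6)/(l + 2)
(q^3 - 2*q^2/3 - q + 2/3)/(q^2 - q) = q + 1/3 - 2/(3*q)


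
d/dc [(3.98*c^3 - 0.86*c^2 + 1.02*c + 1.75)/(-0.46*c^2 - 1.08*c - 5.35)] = (-1.8308*c^4 - 8.5968*c^3 - 62.481*c^2 + 10.812*c - 3.567)/(0.2116*c^4 + 0.9936*c^3 + 6.0884*c^2 + 11.556*c + 28.6225)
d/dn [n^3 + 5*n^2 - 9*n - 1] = 3*n^2 + 10*n - 9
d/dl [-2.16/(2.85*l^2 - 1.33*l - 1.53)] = (12.312*l - 2.8728)/(-2.85*l^2 + 1.33*l + 1.53)^2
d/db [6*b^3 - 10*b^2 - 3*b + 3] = 18*b^2 - 20*b - 3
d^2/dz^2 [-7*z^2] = -14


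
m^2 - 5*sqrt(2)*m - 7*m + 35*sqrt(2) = (m - 7)*(m - 5*sqrt(2))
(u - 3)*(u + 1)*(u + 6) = u^3 + 4*u^2 - 15*u - 18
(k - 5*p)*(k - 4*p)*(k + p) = k^3 - 8*k^2*p + 11*k*p^2 + 20*p^3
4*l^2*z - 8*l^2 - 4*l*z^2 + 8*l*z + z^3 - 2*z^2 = (-2*l + z)^2*(z - 2)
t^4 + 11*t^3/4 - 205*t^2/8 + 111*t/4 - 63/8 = (t - 3)*(t - 3/4)*(t - 1/2)*(t + 7)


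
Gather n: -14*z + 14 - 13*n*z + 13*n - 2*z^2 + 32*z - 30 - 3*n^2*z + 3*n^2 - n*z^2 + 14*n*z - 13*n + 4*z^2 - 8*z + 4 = n^2*(3 - 3*z) + n*(-z^2 + z) + 2*z^2 + 10*z - 12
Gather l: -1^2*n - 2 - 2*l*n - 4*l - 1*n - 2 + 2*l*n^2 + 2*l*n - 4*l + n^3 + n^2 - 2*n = l*(2*n^2 - 8) + n^3 + n^2 - 4*n - 4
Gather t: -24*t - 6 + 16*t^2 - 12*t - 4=16*t^2 - 36*t - 10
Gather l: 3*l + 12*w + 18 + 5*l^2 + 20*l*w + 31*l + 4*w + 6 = 5*l^2 + l*(20*w + 34) + 16*w + 24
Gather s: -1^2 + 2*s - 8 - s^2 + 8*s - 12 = -s^2 + 10*s - 21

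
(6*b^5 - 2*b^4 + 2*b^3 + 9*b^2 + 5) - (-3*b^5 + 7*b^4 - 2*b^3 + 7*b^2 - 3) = 9*b^5 - 9*b^4 + 4*b^3 + 2*b^2 + 8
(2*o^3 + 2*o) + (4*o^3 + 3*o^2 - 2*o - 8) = 6*o^3 + 3*o^2 - 8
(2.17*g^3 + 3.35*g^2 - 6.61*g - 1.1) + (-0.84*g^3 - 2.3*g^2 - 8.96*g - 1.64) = 1.33*g^3 + 1.05*g^2 - 15.57*g - 2.74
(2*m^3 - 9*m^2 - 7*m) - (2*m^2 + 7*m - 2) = 2*m^3 - 11*m^2 - 14*m + 2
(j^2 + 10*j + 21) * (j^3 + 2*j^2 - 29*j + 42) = j^5 + 12*j^4 + 12*j^3 - 206*j^2 - 189*j + 882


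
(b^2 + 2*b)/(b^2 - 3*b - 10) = b/(b - 5)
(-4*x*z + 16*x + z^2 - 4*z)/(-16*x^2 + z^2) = (z - 4)/(4*x + z)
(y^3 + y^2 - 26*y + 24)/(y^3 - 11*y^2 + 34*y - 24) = (y + 6)/(y - 6)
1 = 1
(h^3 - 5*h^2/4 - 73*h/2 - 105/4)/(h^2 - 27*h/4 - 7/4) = (4*h^2 + 23*h + 15)/(4*h + 1)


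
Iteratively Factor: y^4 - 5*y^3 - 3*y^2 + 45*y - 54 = (y + 3)*(y^3 - 8*y^2 + 21*y - 18) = (y - 2)*(y + 3)*(y^2 - 6*y + 9) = (y - 3)*(y - 2)*(y + 3)*(y - 3)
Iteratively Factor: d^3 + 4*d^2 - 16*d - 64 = (d - 4)*(d^2 + 8*d + 16) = (d - 4)*(d + 4)*(d + 4)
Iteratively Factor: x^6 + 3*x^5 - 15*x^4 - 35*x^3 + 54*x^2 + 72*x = (x + 3)*(x^5 - 15*x^3 + 10*x^2 + 24*x) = (x + 3)*(x + 4)*(x^4 - 4*x^3 + x^2 + 6*x) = (x + 1)*(x + 3)*(x + 4)*(x^3 - 5*x^2 + 6*x) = x*(x + 1)*(x + 3)*(x + 4)*(x^2 - 5*x + 6) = x*(x - 3)*(x + 1)*(x + 3)*(x + 4)*(x - 2)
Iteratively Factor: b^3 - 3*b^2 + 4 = (b + 1)*(b^2 - 4*b + 4) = (b - 2)*(b + 1)*(b - 2)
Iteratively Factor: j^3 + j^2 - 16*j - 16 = (j + 4)*(j^2 - 3*j - 4) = (j + 1)*(j + 4)*(j - 4)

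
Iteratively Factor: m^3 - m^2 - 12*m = (m)*(m^2 - m - 12) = m*(m - 4)*(m + 3)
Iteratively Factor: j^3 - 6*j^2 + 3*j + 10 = (j + 1)*(j^2 - 7*j + 10) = (j - 5)*(j + 1)*(j - 2)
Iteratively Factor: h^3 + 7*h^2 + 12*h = (h + 4)*(h^2 + 3*h) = (h + 3)*(h + 4)*(h)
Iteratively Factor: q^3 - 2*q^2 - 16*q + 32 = (q - 4)*(q^2 + 2*q - 8) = (q - 4)*(q - 2)*(q + 4)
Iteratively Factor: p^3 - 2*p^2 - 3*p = (p - 3)*(p^2 + p) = p*(p - 3)*(p + 1)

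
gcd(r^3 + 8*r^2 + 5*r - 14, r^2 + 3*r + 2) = r + 2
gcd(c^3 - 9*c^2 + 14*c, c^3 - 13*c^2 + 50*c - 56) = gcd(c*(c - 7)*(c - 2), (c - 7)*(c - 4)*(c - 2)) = c^2 - 9*c + 14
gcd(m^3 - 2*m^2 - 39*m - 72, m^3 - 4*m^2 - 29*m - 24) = m^2 - 5*m - 24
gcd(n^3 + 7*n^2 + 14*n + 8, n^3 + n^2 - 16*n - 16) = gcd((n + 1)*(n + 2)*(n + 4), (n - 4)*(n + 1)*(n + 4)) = n^2 + 5*n + 4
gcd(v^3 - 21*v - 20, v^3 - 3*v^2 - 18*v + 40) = v^2 - v - 20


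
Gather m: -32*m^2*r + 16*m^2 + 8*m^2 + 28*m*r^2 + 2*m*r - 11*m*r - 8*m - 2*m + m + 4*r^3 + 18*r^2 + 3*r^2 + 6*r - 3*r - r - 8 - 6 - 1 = m^2*(24 - 32*r) + m*(28*r^2 - 9*r - 9) + 4*r^3 + 21*r^2 + 2*r - 15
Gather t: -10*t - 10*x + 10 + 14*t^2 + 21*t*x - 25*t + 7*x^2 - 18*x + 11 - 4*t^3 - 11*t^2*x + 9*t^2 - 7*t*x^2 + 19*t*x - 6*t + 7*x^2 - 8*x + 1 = -4*t^3 + t^2*(23 - 11*x) + t*(-7*x^2 + 40*x - 41) + 14*x^2 - 36*x + 22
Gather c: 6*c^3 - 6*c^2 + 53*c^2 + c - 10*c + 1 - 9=6*c^3 + 47*c^2 - 9*c - 8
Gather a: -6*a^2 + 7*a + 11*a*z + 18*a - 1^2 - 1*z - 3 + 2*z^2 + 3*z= -6*a^2 + a*(11*z + 25) + 2*z^2 + 2*z - 4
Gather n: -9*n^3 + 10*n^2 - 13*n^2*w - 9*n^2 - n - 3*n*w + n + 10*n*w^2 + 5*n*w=-9*n^3 + n^2*(1 - 13*w) + n*(10*w^2 + 2*w)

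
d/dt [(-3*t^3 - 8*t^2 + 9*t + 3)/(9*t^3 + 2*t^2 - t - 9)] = 2*(33*t^4 - 78*t^3 - 5*t^2 + 66*t - 39)/(81*t^6 + 36*t^5 - 14*t^4 - 166*t^3 - 35*t^2 + 18*t + 81)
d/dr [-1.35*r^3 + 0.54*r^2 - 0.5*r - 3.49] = -4.05*r^2 + 1.08*r - 0.5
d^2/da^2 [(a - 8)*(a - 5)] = 2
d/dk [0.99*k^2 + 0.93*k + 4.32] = 1.98*k + 0.93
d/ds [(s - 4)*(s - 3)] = 2*s - 7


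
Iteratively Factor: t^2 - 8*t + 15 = (t - 3)*(t - 5)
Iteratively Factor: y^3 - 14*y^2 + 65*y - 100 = (y - 5)*(y^2 - 9*y + 20) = (y - 5)^2*(y - 4)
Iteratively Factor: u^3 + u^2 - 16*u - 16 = (u + 4)*(u^2 - 3*u - 4) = (u + 1)*(u + 4)*(u - 4)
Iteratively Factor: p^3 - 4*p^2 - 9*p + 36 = (p - 4)*(p^2 - 9) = (p - 4)*(p - 3)*(p + 3)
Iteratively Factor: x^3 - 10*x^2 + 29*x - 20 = (x - 4)*(x^2 - 6*x + 5) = (x - 4)*(x - 1)*(x - 5)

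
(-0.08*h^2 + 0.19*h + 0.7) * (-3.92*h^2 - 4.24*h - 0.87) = 0.3136*h^4 - 0.4056*h^3 - 3.48*h^2 - 3.1333*h - 0.609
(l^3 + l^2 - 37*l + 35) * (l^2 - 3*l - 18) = l^5 - 2*l^4 - 58*l^3 + 128*l^2 + 561*l - 630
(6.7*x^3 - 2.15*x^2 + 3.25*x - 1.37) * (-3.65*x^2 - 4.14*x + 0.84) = -24.455*x^5 - 19.8905*x^4 + 2.6665*x^3 - 10.2605*x^2 + 8.4018*x - 1.1508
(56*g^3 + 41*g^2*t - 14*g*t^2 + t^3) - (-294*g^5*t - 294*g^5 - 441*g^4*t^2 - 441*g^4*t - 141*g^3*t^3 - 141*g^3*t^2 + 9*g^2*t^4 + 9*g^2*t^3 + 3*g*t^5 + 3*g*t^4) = 294*g^5*t + 294*g^5 + 441*g^4*t^2 + 441*g^4*t + 141*g^3*t^3 + 141*g^3*t^2 + 56*g^3 - 9*g^2*t^4 - 9*g^2*t^3 + 41*g^2*t - 3*g*t^5 - 3*g*t^4 - 14*g*t^2 + t^3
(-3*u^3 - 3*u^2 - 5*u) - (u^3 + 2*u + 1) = -4*u^3 - 3*u^2 - 7*u - 1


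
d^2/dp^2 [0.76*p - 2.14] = 0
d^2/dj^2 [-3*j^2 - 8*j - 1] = -6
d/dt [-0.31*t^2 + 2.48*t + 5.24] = 2.48 - 0.62*t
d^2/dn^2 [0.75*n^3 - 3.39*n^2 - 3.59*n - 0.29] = 4.5*n - 6.78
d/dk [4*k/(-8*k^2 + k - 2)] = 8*(4*k^2 - 1)/(64*k^4 - 16*k^3 + 33*k^2 - 4*k + 4)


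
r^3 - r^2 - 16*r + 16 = (r - 4)*(r - 1)*(r + 4)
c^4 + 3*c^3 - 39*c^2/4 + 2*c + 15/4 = (c - 3/2)*(c - 1)*(c + 1/2)*(c + 5)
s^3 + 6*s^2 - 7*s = s*(s - 1)*(s + 7)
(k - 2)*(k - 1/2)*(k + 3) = k^3 + k^2/2 - 13*k/2 + 3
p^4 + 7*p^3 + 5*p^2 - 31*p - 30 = (p - 2)*(p + 1)*(p + 3)*(p + 5)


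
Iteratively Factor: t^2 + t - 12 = (t - 3)*(t + 4)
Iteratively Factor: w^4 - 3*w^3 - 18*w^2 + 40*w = (w - 5)*(w^3 + 2*w^2 - 8*w) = (w - 5)*(w - 2)*(w^2 + 4*w) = w*(w - 5)*(w - 2)*(w + 4)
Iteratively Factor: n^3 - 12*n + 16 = (n - 2)*(n^2 + 2*n - 8) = (n - 2)^2*(n + 4)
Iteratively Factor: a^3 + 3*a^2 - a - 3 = (a + 3)*(a^2 - 1) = (a + 1)*(a + 3)*(a - 1)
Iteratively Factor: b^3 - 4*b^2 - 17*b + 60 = (b - 5)*(b^2 + b - 12) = (b - 5)*(b - 3)*(b + 4)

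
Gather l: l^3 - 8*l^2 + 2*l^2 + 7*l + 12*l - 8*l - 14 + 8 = l^3 - 6*l^2 + 11*l - 6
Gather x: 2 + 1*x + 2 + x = 2*x + 4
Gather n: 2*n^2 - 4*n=2*n^2 - 4*n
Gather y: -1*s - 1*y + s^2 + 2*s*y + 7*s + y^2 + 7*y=s^2 + 6*s + y^2 + y*(2*s + 6)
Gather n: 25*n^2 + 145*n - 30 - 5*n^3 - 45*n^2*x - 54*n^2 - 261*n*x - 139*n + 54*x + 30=-5*n^3 + n^2*(-45*x - 29) + n*(6 - 261*x) + 54*x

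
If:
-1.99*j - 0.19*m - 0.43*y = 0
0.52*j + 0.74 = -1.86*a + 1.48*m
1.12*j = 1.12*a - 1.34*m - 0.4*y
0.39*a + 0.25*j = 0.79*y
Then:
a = -1.46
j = 0.26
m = -1.24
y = -0.64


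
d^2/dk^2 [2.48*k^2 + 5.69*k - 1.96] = 4.96000000000000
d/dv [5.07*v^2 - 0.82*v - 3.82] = 10.14*v - 0.82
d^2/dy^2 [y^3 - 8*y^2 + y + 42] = 6*y - 16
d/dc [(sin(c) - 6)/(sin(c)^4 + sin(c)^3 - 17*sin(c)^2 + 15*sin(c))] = (-3*sin(c)^4 + 22*sin(c)^3 + 35*sin(c)^2 - 204*sin(c) + 90)*cos(c)/((sin(c)^3 + sin(c)^2 - 17*sin(c) + 15)^2*sin(c)^2)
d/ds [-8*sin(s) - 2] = -8*cos(s)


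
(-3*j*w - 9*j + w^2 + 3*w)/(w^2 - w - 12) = (-3*j + w)/(w - 4)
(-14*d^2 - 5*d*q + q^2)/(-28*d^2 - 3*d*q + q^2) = (2*d + q)/(4*d + q)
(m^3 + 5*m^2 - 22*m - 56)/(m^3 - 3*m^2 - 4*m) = (m^2 + 9*m + 14)/(m*(m + 1))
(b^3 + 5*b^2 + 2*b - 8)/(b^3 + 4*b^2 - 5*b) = (b^2 + 6*b + 8)/(b*(b + 5))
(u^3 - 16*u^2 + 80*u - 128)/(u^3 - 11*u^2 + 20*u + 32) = (u - 4)/(u + 1)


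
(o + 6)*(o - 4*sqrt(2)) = o^2 - 4*sqrt(2)*o + 6*o - 24*sqrt(2)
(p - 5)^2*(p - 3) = p^3 - 13*p^2 + 55*p - 75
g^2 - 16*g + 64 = (g - 8)^2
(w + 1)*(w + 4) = w^2 + 5*w + 4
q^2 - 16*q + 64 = (q - 8)^2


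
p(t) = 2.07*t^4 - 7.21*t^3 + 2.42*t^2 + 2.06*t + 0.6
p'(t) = 8.28*t^3 - 21.63*t^2 + 4.84*t + 2.06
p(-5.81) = 3843.08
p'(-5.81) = -2380.10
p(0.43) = 1.43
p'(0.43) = 0.80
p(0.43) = 1.43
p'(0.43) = 0.80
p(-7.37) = 9110.31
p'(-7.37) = -4523.10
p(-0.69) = 3.17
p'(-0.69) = -14.30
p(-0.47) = 1.02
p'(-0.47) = -5.85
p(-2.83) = 310.34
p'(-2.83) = -372.54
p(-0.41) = 0.72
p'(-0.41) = -4.13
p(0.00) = 0.60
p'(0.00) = 2.06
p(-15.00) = 129641.70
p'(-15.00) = -32882.29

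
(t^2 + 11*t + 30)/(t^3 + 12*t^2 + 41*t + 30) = 1/(t + 1)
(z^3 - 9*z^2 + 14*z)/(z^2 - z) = (z^2 - 9*z + 14)/(z - 1)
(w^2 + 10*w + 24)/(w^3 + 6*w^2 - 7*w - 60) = (w + 6)/(w^2 + 2*w - 15)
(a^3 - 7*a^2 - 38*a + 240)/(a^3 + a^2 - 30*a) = (a - 8)/a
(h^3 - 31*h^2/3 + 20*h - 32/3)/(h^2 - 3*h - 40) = (3*h^2 - 7*h + 4)/(3*(h + 5))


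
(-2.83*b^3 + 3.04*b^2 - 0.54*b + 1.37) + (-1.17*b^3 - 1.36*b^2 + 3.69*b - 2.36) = -4.0*b^3 + 1.68*b^2 + 3.15*b - 0.99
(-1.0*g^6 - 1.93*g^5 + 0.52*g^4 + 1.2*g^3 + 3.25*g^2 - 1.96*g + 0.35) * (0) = 0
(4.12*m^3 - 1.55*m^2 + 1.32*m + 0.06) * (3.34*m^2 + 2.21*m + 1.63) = 13.7608*m^5 + 3.9282*m^4 + 7.6989*m^3 + 0.5911*m^2 + 2.2842*m + 0.0978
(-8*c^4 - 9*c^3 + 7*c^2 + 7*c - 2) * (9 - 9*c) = 72*c^5 + 9*c^4 - 144*c^3 + 81*c - 18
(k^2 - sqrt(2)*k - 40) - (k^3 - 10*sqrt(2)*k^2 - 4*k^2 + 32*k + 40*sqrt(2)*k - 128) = -k^3 + 5*k^2 + 10*sqrt(2)*k^2 - 41*sqrt(2)*k - 32*k + 88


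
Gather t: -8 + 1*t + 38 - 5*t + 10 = 40 - 4*t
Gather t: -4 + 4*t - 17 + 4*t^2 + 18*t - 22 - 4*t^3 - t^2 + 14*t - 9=-4*t^3 + 3*t^2 + 36*t - 52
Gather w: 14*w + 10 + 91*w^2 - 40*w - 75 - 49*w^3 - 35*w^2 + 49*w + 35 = -49*w^3 + 56*w^2 + 23*w - 30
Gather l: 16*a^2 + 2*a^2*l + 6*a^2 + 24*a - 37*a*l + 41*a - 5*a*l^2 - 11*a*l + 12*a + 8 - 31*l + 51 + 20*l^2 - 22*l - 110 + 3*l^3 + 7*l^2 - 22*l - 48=22*a^2 + 77*a + 3*l^3 + l^2*(27 - 5*a) + l*(2*a^2 - 48*a - 75) - 99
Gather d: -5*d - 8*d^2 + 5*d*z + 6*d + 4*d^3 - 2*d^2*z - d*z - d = 4*d^3 + d^2*(-2*z - 8) + 4*d*z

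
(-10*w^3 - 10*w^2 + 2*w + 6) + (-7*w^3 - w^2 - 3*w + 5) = -17*w^3 - 11*w^2 - w + 11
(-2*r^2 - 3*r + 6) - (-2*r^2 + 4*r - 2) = 8 - 7*r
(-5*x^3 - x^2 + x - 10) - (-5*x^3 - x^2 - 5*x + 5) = 6*x - 15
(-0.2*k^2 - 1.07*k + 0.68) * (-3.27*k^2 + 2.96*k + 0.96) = 0.654*k^4 + 2.9069*k^3 - 5.5828*k^2 + 0.9856*k + 0.6528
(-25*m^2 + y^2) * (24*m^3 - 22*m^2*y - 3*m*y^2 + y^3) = -600*m^5 + 550*m^4*y + 99*m^3*y^2 - 47*m^2*y^3 - 3*m*y^4 + y^5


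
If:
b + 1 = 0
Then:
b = -1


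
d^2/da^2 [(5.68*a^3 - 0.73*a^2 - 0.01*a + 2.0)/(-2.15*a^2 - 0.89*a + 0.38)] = (-7.105427357601e-15*a^4 - 20.980636*a^3 - 40.365684*a^2 - 27.834132*a - 6.218812)/(9.938375*a^6 + 12.342075*a^5 - 0.160605000000001*a^4 - 3.657811*a^3 + 0.0283859999999999*a^2 + 0.385548*a - 0.054872)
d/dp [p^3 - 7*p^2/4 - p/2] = 3*p^2 - 7*p/2 - 1/2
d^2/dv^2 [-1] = 0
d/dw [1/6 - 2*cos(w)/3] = 2*sin(w)/3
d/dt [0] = 0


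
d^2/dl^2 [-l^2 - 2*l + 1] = -2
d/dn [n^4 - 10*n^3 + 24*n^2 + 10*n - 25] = 4*n^3 - 30*n^2 + 48*n + 10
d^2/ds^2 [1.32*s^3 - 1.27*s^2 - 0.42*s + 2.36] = 7.92*s - 2.54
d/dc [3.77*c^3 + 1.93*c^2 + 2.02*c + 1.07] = 11.31*c^2 + 3.86*c + 2.02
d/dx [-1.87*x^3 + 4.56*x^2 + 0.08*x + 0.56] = -5.61*x^2 + 9.12*x + 0.08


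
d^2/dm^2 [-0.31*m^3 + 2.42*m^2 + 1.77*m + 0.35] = 4.84 - 1.86*m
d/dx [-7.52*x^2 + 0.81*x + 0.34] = 0.81 - 15.04*x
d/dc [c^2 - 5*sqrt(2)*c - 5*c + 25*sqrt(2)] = 2*c - 5*sqrt(2) - 5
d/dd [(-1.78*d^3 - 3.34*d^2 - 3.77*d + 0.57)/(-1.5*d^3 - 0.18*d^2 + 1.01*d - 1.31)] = (-4.6896*d^4 - 14.9056*d^3 + 5.5084*d^2 + 8.956*d + 4.363)/(2.25*d^6 + 0.54*d^5 - 2.9976*d^4 + 3.5664*d^3 + 1.4917*d^2 - 2.6462*d + 1.7161)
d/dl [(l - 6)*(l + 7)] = 2*l + 1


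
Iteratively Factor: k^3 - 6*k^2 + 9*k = (k - 3)*(k^2 - 3*k) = (k - 3)^2*(k)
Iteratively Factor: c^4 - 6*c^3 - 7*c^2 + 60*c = (c - 4)*(c^3 - 2*c^2 - 15*c) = c*(c - 4)*(c^2 - 2*c - 15) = c*(c - 4)*(c + 3)*(c - 5)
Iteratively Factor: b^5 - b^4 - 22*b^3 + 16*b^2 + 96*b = (b - 3)*(b^4 + 2*b^3 - 16*b^2 - 32*b) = (b - 4)*(b - 3)*(b^3 + 6*b^2 + 8*b) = (b - 4)*(b - 3)*(b + 4)*(b^2 + 2*b) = (b - 4)*(b - 3)*(b + 2)*(b + 4)*(b)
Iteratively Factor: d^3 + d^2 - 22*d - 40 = (d + 4)*(d^2 - 3*d - 10) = (d + 2)*(d + 4)*(d - 5)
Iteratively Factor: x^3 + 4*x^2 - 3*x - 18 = (x + 3)*(x^2 + x - 6) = (x - 2)*(x + 3)*(x + 3)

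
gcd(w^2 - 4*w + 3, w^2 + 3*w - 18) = w - 3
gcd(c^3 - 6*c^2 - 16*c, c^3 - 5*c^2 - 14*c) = c^2 + 2*c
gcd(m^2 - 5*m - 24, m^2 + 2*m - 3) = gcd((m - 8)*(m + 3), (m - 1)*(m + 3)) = m + 3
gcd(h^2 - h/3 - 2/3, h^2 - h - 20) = 1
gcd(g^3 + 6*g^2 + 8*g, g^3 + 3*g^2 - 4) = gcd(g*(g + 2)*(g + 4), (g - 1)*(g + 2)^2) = g + 2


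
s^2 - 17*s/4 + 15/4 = (s - 3)*(s - 5/4)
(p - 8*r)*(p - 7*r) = p^2 - 15*p*r + 56*r^2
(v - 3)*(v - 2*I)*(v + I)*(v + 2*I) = v^4 - 3*v^3 + I*v^3 + 4*v^2 - 3*I*v^2 - 12*v + 4*I*v - 12*I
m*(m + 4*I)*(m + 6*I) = m^3 + 10*I*m^2 - 24*m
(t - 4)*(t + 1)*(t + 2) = t^3 - t^2 - 10*t - 8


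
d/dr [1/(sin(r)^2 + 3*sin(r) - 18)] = -(2*sin(r) + 3)*cos(r)/(sin(r)^2 + 3*sin(r) - 18)^2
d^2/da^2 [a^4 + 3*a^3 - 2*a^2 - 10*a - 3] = 12*a^2 + 18*a - 4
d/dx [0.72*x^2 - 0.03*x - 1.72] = 1.44*x - 0.03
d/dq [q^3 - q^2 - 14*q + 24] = 3*q^2 - 2*q - 14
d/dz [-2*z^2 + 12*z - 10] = 12 - 4*z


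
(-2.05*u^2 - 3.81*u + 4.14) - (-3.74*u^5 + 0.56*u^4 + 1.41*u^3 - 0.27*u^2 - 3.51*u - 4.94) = 3.74*u^5 - 0.56*u^4 - 1.41*u^3 - 1.78*u^2 - 0.3*u + 9.08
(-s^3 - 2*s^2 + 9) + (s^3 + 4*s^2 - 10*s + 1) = 2*s^2 - 10*s + 10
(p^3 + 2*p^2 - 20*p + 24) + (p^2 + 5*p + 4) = p^3 + 3*p^2 - 15*p + 28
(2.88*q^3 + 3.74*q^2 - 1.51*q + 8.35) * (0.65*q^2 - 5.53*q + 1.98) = 1.872*q^5 - 13.4954*q^4 - 15.9613*q^3 + 21.183*q^2 - 49.1653*q + 16.533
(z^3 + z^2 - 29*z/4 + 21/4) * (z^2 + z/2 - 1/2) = z^5 + 3*z^4/2 - 29*z^3/4 + 9*z^2/8 + 25*z/4 - 21/8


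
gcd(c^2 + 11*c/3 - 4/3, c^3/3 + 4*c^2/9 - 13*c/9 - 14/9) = 1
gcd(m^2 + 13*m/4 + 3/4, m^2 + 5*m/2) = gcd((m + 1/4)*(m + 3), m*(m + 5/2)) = 1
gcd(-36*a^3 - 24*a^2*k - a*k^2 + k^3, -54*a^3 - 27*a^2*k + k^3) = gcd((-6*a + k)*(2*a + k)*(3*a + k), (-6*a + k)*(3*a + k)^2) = 18*a^2 + 3*a*k - k^2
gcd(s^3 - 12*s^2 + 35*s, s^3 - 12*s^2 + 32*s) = s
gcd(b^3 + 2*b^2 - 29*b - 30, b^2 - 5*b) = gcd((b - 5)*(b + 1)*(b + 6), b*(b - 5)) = b - 5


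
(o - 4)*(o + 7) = o^2 + 3*o - 28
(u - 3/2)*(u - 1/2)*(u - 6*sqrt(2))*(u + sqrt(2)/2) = u^4 - 11*sqrt(2)*u^3/2 - 2*u^3 - 21*u^2/4 + 11*sqrt(2)*u^2 - 33*sqrt(2)*u/8 + 12*u - 9/2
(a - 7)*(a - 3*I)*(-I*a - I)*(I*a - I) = a^4 - 7*a^3 - 3*I*a^3 - a^2 + 21*I*a^2 + 7*a + 3*I*a - 21*I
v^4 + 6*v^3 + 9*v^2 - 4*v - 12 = (v - 1)*(v + 2)^2*(v + 3)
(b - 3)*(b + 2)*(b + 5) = b^3 + 4*b^2 - 11*b - 30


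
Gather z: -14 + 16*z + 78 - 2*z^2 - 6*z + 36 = -2*z^2 + 10*z + 100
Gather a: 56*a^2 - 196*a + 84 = 56*a^2 - 196*a + 84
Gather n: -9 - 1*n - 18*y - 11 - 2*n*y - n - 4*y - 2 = n*(-2*y - 2) - 22*y - 22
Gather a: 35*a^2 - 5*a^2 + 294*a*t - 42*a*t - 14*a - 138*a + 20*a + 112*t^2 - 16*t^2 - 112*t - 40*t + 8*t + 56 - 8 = 30*a^2 + a*(252*t - 132) + 96*t^2 - 144*t + 48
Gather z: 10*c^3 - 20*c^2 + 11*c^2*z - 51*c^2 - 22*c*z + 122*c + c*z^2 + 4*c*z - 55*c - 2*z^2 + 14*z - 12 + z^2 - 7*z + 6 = 10*c^3 - 71*c^2 + 67*c + z^2*(c - 1) + z*(11*c^2 - 18*c + 7) - 6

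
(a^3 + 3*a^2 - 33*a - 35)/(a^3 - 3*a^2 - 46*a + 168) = (a^2 - 4*a - 5)/(a^2 - 10*a + 24)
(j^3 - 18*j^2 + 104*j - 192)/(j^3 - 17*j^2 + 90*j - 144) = (j - 4)/(j - 3)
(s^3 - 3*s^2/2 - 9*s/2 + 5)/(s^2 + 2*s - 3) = (s^2 - s/2 - 5)/(s + 3)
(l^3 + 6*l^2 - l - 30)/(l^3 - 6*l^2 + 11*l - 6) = (l^2 + 8*l + 15)/(l^2 - 4*l + 3)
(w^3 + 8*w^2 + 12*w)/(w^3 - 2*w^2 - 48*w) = (w + 2)/(w - 8)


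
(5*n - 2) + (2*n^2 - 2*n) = 2*n^2 + 3*n - 2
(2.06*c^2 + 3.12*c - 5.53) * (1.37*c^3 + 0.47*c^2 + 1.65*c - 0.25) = 2.8222*c^5 + 5.2426*c^4 - 2.7107*c^3 + 2.0339*c^2 - 9.9045*c + 1.3825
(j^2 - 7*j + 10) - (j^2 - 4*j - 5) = 15 - 3*j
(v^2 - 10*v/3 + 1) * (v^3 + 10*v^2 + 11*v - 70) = v^5 + 20*v^4/3 - 64*v^3/3 - 290*v^2/3 + 733*v/3 - 70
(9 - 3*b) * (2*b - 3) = -6*b^2 + 27*b - 27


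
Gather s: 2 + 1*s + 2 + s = 2*s + 4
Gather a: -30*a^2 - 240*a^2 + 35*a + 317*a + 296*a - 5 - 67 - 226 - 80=-270*a^2 + 648*a - 378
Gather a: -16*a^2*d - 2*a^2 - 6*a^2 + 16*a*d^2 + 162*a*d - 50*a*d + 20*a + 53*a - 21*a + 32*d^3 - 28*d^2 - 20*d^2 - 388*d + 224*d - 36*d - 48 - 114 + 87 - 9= a^2*(-16*d - 8) + a*(16*d^2 + 112*d + 52) + 32*d^3 - 48*d^2 - 200*d - 84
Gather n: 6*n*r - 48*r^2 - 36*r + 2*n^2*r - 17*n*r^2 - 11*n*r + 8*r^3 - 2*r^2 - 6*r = 2*n^2*r + n*(-17*r^2 - 5*r) + 8*r^3 - 50*r^2 - 42*r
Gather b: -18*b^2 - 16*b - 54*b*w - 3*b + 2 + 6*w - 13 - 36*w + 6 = -18*b^2 + b*(-54*w - 19) - 30*w - 5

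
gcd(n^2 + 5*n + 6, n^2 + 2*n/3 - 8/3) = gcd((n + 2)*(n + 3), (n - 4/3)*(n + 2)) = n + 2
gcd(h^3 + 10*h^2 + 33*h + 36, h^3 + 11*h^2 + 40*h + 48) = h^2 + 7*h + 12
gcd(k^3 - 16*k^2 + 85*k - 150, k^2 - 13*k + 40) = k - 5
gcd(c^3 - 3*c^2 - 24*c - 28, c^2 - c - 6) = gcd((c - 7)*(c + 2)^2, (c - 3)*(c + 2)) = c + 2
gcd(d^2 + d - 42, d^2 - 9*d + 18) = d - 6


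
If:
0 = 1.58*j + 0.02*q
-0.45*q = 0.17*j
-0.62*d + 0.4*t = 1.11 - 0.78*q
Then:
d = 0.645161290322581*t - 1.79032258064516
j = 0.00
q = 0.00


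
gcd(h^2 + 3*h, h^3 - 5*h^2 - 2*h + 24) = 1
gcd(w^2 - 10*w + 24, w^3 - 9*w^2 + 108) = w - 6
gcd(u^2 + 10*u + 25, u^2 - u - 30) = u + 5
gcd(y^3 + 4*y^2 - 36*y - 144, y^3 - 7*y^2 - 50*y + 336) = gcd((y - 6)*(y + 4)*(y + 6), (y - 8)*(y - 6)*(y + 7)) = y - 6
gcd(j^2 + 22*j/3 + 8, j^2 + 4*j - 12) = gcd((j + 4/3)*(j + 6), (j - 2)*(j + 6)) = j + 6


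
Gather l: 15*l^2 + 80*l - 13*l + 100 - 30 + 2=15*l^2 + 67*l + 72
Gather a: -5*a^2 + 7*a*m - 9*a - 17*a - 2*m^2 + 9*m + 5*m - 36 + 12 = -5*a^2 + a*(7*m - 26) - 2*m^2 + 14*m - 24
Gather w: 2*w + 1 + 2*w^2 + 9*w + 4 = 2*w^2 + 11*w + 5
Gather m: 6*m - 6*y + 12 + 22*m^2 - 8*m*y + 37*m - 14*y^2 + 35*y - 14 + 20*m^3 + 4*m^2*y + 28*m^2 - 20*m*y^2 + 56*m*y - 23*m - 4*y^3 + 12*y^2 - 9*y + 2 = 20*m^3 + m^2*(4*y + 50) + m*(-20*y^2 + 48*y + 20) - 4*y^3 - 2*y^2 + 20*y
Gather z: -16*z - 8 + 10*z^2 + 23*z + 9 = 10*z^2 + 7*z + 1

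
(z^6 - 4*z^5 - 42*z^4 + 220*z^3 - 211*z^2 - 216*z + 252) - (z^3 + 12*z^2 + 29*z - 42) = z^6 - 4*z^5 - 42*z^4 + 219*z^3 - 223*z^2 - 245*z + 294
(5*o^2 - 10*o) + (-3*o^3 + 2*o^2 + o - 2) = -3*o^3 + 7*o^2 - 9*o - 2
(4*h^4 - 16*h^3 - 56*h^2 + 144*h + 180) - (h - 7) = 4*h^4 - 16*h^3 - 56*h^2 + 143*h + 187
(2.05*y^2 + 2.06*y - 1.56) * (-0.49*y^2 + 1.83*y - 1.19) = -1.0045*y^4 + 2.7421*y^3 + 2.0947*y^2 - 5.3062*y + 1.8564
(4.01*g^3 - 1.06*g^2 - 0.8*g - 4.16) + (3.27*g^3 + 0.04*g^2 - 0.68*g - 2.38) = 7.28*g^3 - 1.02*g^2 - 1.48*g - 6.54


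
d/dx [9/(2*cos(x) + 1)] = 18*sin(x)/(2*cos(x) + 1)^2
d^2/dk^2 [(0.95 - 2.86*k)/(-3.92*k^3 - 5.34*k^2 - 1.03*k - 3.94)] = (263.687424*k^5 + 184.029888*k^4 - 178.1644*k^3 - 715.618776*k^2 - 304.355316*k + 14.746626)/(60.236288*k^9 + 246.169728*k^8 + 382.825632*k^7 + 463.268856*k^6 + 595.44078*k^5 + 449.498874*k^4 + 313.674991*k^3 + 261.22791*k^2 + 47.967924*k + 61.162984)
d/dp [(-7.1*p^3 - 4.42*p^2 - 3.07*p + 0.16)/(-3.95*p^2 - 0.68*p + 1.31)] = (28.045*p^4 + 9.656*p^3 - 37.0239*p^2 - 10.3164*p - 3.9129)/(15.6025*p^4 + 5.372*p^3 - 9.8866*p^2 - 1.7816*p + 1.7161)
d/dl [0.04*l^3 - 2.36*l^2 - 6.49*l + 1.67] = 0.12*l^2 - 4.72*l - 6.49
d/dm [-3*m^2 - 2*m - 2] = -6*m - 2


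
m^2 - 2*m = m*(m - 2)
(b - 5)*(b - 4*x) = b^2 - 4*b*x - 5*b + 20*x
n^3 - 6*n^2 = n^2*(n - 6)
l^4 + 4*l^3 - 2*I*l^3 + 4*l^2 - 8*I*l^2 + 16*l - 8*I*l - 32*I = (l + 4)*(l - 2*I)^2*(l + 2*I)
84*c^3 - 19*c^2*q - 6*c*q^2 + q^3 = (-7*c + q)*(-3*c + q)*(4*c + q)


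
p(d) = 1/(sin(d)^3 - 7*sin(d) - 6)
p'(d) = (-3*sin(d)^2*cos(d) + 7*cos(d))/(sin(d)^3 - 7*sin(d) - 6)^2 = (7 - 3*sin(d)^2)*cos(d)/(-sin(d)^3 + 7*sin(d) + 6)^2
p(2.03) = -0.09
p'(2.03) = -0.02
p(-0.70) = -0.57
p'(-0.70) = 1.42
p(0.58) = -0.10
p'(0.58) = 0.05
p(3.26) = -0.19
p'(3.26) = -0.26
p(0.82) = -0.09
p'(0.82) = 0.03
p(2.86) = -0.13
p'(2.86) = -0.10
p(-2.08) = -1.81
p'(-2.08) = -7.49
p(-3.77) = -0.10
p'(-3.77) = -0.05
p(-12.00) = -0.10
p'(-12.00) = 0.06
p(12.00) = -0.42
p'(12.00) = 0.90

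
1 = 1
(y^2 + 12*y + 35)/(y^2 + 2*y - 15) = (y + 7)/(y - 3)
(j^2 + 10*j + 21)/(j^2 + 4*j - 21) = (j + 3)/(j - 3)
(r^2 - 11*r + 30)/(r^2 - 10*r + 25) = (r - 6)/(r - 5)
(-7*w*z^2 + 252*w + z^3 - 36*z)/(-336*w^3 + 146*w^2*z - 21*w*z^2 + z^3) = (z^2 - 36)/(48*w^2 - 14*w*z + z^2)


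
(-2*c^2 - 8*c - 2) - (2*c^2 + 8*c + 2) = -4*c^2 - 16*c - 4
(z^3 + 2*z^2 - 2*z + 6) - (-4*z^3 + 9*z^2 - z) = 5*z^3 - 7*z^2 - z + 6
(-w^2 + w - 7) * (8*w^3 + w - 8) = -8*w^5 + 8*w^4 - 57*w^3 + 9*w^2 - 15*w + 56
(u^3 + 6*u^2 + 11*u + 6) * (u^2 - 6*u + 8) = u^5 - 17*u^3 - 12*u^2 + 52*u + 48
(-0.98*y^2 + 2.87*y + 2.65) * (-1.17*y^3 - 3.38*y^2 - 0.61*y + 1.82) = 1.1466*y^5 - 0.0455000000000001*y^4 - 12.2033*y^3 - 12.4913*y^2 + 3.6069*y + 4.823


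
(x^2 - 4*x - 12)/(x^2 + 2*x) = (x - 6)/x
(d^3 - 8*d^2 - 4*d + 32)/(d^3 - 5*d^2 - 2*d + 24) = (d^2 - 10*d + 16)/(d^2 - 7*d + 12)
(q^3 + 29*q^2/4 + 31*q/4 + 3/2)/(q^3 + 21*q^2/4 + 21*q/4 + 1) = (q + 6)/(q + 4)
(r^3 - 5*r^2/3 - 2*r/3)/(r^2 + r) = (3*r^2 - 5*r - 2)/(3*(r + 1))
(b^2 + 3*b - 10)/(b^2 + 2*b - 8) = (b + 5)/(b + 4)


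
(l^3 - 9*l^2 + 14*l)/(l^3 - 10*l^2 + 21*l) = (l - 2)/(l - 3)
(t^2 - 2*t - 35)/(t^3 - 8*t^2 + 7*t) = (t + 5)/(t*(t - 1))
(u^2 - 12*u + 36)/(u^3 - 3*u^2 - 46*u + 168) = (u - 6)/(u^2 + 3*u - 28)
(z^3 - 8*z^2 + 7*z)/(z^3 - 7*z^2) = (z - 1)/z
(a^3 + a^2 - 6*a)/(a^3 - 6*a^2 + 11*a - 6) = a*(a + 3)/(a^2 - 4*a + 3)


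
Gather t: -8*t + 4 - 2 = 2 - 8*t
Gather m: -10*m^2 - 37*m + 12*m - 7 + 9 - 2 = -10*m^2 - 25*m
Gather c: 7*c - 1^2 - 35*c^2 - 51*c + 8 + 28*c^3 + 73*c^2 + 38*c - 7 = 28*c^3 + 38*c^2 - 6*c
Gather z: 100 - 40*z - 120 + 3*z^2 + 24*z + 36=3*z^2 - 16*z + 16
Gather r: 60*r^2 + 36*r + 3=60*r^2 + 36*r + 3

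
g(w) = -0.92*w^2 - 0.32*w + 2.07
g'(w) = -1.84*w - 0.32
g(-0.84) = 1.69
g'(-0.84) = 1.23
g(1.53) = -0.57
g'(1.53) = -3.14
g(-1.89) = -0.61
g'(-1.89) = 3.16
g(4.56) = -18.52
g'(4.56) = -8.71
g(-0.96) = 1.53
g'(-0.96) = 1.45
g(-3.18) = -6.22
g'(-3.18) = 5.53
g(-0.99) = 1.49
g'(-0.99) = 1.50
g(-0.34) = 2.07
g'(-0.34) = 0.31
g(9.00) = -75.33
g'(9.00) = -16.88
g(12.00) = -134.25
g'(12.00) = -22.40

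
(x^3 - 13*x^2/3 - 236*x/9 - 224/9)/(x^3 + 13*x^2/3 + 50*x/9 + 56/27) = 3*(x - 8)/(3*x + 2)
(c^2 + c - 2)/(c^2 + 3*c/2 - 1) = 2*(c - 1)/(2*c - 1)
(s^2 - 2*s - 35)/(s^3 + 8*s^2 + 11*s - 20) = (s - 7)/(s^2 + 3*s - 4)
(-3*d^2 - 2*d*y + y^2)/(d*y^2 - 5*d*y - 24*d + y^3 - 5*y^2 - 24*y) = (-3*d + y)/(y^2 - 5*y - 24)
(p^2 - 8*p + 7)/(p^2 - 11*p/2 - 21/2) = 2*(p - 1)/(2*p + 3)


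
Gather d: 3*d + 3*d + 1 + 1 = 6*d + 2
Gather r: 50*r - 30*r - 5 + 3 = 20*r - 2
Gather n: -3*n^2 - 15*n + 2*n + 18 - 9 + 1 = -3*n^2 - 13*n + 10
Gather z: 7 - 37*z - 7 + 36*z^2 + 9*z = 36*z^2 - 28*z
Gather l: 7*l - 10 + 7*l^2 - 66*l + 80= 7*l^2 - 59*l + 70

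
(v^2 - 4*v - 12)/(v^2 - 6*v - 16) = (v - 6)/(v - 8)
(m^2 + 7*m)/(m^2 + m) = (m + 7)/(m + 1)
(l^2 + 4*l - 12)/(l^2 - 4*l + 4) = (l + 6)/(l - 2)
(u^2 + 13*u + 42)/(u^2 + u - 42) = (u + 6)/(u - 6)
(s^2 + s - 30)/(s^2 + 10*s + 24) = (s - 5)/(s + 4)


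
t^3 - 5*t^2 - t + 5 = (t - 5)*(t - 1)*(t + 1)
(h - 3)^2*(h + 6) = h^3 - 27*h + 54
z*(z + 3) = z^2 + 3*z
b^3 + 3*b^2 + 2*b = b*(b + 1)*(b + 2)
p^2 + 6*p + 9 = (p + 3)^2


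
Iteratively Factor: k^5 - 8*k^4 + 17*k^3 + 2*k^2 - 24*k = (k + 1)*(k^4 - 9*k^3 + 26*k^2 - 24*k) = (k - 2)*(k + 1)*(k^3 - 7*k^2 + 12*k) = (k - 4)*(k - 2)*(k + 1)*(k^2 - 3*k) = k*(k - 4)*(k - 2)*(k + 1)*(k - 3)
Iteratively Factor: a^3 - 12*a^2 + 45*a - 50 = (a - 5)*(a^2 - 7*a + 10) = (a - 5)*(a - 2)*(a - 5)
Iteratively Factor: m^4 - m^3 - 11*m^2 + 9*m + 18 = (m + 3)*(m^3 - 4*m^2 + m + 6) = (m - 3)*(m + 3)*(m^2 - m - 2) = (m - 3)*(m - 2)*(m + 3)*(m + 1)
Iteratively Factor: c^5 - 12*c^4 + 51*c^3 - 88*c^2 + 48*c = (c - 4)*(c^4 - 8*c^3 + 19*c^2 - 12*c) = (c - 4)*(c - 1)*(c^3 - 7*c^2 + 12*c) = (c - 4)^2*(c - 1)*(c^2 - 3*c) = (c - 4)^2*(c - 3)*(c - 1)*(c)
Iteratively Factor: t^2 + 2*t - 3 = (t + 3)*(t - 1)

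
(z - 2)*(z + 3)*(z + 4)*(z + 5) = z^4 + 10*z^3 + 23*z^2 - 34*z - 120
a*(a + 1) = a^2 + a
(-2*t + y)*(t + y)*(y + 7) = -2*t^2*y - 14*t^2 - t*y^2 - 7*t*y + y^3 + 7*y^2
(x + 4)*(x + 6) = x^2 + 10*x + 24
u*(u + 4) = u^2 + 4*u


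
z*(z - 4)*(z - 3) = z^3 - 7*z^2 + 12*z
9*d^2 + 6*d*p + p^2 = (3*d + p)^2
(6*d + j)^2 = 36*d^2 + 12*d*j + j^2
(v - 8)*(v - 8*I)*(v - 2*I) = v^3 - 8*v^2 - 10*I*v^2 - 16*v + 80*I*v + 128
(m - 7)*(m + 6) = m^2 - m - 42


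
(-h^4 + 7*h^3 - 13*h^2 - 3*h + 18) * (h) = -h^5 + 7*h^4 - 13*h^3 - 3*h^2 + 18*h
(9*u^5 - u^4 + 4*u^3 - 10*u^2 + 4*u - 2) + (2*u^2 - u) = 9*u^5 - u^4 + 4*u^3 - 8*u^2 + 3*u - 2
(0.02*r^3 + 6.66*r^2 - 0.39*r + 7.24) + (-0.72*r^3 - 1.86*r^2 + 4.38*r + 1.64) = -0.7*r^3 + 4.8*r^2 + 3.99*r + 8.88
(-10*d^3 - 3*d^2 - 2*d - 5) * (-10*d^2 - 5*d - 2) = 100*d^5 + 80*d^4 + 55*d^3 + 66*d^2 + 29*d + 10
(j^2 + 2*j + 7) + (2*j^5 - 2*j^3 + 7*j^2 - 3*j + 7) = 2*j^5 - 2*j^3 + 8*j^2 - j + 14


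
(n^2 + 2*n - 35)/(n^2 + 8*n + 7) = (n - 5)/(n + 1)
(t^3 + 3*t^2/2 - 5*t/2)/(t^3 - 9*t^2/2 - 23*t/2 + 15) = t/(t - 6)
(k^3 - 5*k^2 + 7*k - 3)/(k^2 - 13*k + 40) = (k^3 - 5*k^2 + 7*k - 3)/(k^2 - 13*k + 40)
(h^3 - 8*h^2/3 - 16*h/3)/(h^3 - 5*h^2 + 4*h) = (h + 4/3)/(h - 1)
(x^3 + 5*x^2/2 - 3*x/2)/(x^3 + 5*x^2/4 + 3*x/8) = 4*(2*x^2 + 5*x - 3)/(8*x^2 + 10*x + 3)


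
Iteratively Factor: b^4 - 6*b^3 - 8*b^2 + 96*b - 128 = (b - 2)*(b^3 - 4*b^2 - 16*b + 64) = (b - 2)*(b + 4)*(b^2 - 8*b + 16) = (b - 4)*(b - 2)*(b + 4)*(b - 4)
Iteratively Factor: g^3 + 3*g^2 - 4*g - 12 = (g + 2)*(g^2 + g - 6) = (g - 2)*(g + 2)*(g + 3)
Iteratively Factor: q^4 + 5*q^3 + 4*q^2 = (q + 1)*(q^3 + 4*q^2) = (q + 1)*(q + 4)*(q^2) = q*(q + 1)*(q + 4)*(q)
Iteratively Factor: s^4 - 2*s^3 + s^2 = (s)*(s^3 - 2*s^2 + s) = s^2*(s^2 - 2*s + 1) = s^2*(s - 1)*(s - 1)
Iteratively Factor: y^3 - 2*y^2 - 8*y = (y)*(y^2 - 2*y - 8) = y*(y + 2)*(y - 4)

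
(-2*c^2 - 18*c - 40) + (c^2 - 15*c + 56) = -c^2 - 33*c + 16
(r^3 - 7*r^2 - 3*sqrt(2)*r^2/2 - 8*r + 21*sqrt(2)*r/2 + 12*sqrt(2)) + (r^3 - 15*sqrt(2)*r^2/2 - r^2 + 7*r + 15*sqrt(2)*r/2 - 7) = 2*r^3 - 9*sqrt(2)*r^2 - 8*r^2 - r + 18*sqrt(2)*r - 7 + 12*sqrt(2)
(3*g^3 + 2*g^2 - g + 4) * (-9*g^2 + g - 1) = -27*g^5 - 15*g^4 + 8*g^3 - 39*g^2 + 5*g - 4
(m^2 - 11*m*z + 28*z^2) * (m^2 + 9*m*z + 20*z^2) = m^4 - 2*m^3*z - 51*m^2*z^2 + 32*m*z^3 + 560*z^4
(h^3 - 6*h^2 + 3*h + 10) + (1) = h^3 - 6*h^2 + 3*h + 11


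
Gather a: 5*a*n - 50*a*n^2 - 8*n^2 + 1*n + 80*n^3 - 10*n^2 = a*(-50*n^2 + 5*n) + 80*n^3 - 18*n^2 + n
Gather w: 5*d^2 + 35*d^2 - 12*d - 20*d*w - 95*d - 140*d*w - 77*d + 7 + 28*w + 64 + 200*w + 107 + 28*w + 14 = 40*d^2 - 184*d + w*(256 - 160*d) + 192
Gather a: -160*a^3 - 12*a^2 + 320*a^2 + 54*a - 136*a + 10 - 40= -160*a^3 + 308*a^2 - 82*a - 30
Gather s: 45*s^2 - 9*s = 45*s^2 - 9*s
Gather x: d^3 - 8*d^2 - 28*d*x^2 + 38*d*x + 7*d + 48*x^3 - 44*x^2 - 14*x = d^3 - 8*d^2 + 7*d + 48*x^3 + x^2*(-28*d - 44) + x*(38*d - 14)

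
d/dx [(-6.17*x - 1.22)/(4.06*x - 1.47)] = (56.933786*x - 20.613957)/(4.06*x - 1.47)^3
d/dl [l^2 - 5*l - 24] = 2*l - 5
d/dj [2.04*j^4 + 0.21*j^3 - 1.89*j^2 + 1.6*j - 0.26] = 8.16*j^3 + 0.63*j^2 - 3.78*j + 1.6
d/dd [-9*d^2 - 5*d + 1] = -18*d - 5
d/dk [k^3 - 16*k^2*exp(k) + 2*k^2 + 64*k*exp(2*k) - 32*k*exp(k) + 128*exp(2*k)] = -16*k^2*exp(k) + 3*k^2 + 128*k*exp(2*k) - 64*k*exp(k) + 4*k + 320*exp(2*k) - 32*exp(k)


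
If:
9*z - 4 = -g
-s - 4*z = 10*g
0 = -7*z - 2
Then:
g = 46/7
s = -452/7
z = -2/7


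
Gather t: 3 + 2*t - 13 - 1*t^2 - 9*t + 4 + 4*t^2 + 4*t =3*t^2 - 3*t - 6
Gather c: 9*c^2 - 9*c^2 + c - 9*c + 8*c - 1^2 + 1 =0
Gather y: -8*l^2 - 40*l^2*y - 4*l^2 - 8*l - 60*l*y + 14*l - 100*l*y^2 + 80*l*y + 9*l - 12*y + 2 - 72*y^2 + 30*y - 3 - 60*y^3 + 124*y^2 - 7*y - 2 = -12*l^2 + 15*l - 60*y^3 + y^2*(52 - 100*l) + y*(-40*l^2 + 20*l + 11) - 3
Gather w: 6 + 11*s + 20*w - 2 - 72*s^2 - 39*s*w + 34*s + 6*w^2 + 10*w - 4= -72*s^2 + 45*s + 6*w^2 + w*(30 - 39*s)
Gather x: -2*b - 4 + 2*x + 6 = -2*b + 2*x + 2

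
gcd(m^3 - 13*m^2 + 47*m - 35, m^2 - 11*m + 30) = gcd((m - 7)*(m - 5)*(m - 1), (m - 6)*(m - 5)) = m - 5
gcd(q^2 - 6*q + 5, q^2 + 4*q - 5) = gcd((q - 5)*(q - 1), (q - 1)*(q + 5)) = q - 1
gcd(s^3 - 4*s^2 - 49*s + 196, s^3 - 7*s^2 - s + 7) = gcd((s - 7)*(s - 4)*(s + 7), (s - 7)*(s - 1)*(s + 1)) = s - 7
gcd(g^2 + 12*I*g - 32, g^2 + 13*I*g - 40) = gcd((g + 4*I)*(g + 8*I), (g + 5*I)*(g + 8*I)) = g + 8*I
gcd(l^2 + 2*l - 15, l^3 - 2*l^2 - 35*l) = l + 5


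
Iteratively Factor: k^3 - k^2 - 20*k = (k - 5)*(k^2 + 4*k) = k*(k - 5)*(k + 4)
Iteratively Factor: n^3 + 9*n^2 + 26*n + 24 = (n + 2)*(n^2 + 7*n + 12) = (n + 2)*(n + 3)*(n + 4)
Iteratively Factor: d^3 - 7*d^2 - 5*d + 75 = (d - 5)*(d^2 - 2*d - 15) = (d - 5)*(d + 3)*(d - 5)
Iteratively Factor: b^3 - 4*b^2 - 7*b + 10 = (b - 1)*(b^2 - 3*b - 10) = (b - 1)*(b + 2)*(b - 5)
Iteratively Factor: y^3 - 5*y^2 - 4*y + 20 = (y - 5)*(y^2 - 4) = (y - 5)*(y + 2)*(y - 2)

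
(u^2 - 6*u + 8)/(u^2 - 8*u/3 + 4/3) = 3*(u - 4)/(3*u - 2)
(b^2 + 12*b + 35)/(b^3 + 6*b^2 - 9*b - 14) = (b + 5)/(b^2 - b - 2)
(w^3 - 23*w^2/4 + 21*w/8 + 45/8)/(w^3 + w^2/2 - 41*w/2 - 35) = (8*w^2 - 6*w - 9)/(4*(2*w^2 + 11*w + 14))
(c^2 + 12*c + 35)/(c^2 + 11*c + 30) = (c + 7)/(c + 6)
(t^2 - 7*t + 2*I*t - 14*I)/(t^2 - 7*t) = (t + 2*I)/t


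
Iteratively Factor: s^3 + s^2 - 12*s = (s + 4)*(s^2 - 3*s) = (s - 3)*(s + 4)*(s)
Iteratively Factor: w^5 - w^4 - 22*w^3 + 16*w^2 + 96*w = (w - 4)*(w^4 + 3*w^3 - 10*w^2 - 24*w) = w*(w - 4)*(w^3 + 3*w^2 - 10*w - 24) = w*(w - 4)*(w - 3)*(w^2 + 6*w + 8) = w*(w - 4)*(w - 3)*(w + 4)*(w + 2)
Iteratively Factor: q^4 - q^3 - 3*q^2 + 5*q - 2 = (q - 1)*(q^3 - 3*q + 2) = (q - 1)*(q + 2)*(q^2 - 2*q + 1) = (q - 1)^2*(q + 2)*(q - 1)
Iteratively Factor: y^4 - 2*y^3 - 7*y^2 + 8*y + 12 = (y - 2)*(y^3 - 7*y - 6) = (y - 2)*(y + 1)*(y^2 - y - 6) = (y - 2)*(y + 1)*(y + 2)*(y - 3)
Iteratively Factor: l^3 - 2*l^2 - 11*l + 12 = (l - 1)*(l^2 - l - 12) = (l - 4)*(l - 1)*(l + 3)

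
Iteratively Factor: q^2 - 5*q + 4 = (q - 4)*(q - 1)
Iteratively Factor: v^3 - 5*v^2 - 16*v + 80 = (v - 4)*(v^2 - v - 20) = (v - 5)*(v - 4)*(v + 4)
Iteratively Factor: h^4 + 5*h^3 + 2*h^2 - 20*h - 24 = (h + 3)*(h^3 + 2*h^2 - 4*h - 8) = (h + 2)*(h + 3)*(h^2 - 4) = (h - 2)*(h + 2)*(h + 3)*(h + 2)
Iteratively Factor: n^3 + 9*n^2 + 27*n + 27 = (n + 3)*(n^2 + 6*n + 9) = (n + 3)^2*(n + 3)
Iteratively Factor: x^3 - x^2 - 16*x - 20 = (x + 2)*(x^2 - 3*x - 10) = (x - 5)*(x + 2)*(x + 2)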